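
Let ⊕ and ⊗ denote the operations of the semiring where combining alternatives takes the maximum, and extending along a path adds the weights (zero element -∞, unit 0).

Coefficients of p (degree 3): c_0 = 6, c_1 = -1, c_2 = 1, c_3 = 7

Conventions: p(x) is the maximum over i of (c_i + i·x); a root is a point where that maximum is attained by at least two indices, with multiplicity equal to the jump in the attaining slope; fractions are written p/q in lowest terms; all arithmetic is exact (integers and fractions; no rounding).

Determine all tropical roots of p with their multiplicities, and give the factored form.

hull edge (i=0, c=6) to (i=3, c=7): slope 1/3, span 3
Factored form: p(x) = 7 ⊗ (x ⊕ (-1/3)) ⊗ (x ⊕ (-1/3)) ⊗ (x ⊕ (-1/3))
Answer: roots = -1/3 (mult 3)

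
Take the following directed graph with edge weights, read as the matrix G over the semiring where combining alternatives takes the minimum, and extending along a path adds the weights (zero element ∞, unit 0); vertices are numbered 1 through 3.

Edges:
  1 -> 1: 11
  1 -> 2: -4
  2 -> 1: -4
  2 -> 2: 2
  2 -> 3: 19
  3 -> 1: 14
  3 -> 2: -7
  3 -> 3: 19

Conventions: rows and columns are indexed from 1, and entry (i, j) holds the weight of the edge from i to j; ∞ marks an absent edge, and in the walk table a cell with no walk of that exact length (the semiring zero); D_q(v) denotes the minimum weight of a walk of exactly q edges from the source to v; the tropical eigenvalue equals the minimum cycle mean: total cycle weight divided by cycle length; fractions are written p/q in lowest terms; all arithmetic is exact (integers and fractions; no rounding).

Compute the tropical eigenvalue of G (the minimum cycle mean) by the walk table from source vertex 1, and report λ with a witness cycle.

q=0: [0, ∞, ∞]
q=1: [11, -4, ∞]
q=2: [-8, -2, 15]
q=3: [-6, -12, 17]
Optimal cycle mean attained by: cycle 1->2->1, total (-4) + (-4), length 2.
Answer: λ = -4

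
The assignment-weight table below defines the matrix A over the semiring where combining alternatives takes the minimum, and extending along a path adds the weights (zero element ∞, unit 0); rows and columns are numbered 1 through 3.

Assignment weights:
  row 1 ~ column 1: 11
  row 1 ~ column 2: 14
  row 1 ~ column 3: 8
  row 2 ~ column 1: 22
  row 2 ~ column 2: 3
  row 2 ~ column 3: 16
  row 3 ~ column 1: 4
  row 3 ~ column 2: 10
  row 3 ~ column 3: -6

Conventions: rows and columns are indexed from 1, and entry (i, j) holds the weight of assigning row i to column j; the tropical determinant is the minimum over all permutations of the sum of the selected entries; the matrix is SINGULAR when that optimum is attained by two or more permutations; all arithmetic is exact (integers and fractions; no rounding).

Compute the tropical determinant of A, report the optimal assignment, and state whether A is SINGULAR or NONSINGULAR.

σ = (1, 2, 3): 11 + 3 + (-6) = 8
σ = (1, 3, 2): 11 + 16 + 10 = 37
σ = (2, 1, 3): 14 + 22 + (-6) = 30
σ = (2, 3, 1): 14 + 16 + 4 = 34
σ = (3, 1, 2): 8 + 22 + 10 = 40
σ = (3, 2, 1): 8 + 3 + 4 = 15
Optimal value attained by: σ = (1, 2, 3).
Answer: det⊕(A) = 8; verdict: NONSINGULAR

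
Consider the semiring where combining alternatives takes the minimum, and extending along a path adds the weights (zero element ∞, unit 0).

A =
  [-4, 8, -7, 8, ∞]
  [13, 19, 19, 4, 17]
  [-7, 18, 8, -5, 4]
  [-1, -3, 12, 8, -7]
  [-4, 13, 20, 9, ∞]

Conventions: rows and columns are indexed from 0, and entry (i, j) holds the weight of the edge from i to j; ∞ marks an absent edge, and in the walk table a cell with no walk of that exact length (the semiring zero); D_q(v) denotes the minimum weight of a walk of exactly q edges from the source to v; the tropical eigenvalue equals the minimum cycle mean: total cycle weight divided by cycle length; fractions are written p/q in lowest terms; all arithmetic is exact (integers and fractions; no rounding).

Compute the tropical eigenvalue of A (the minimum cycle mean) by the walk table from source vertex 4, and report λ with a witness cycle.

q=0: [∞, ∞, ∞, ∞, 0]
q=1: [-4, 13, 20, 9, ∞]
q=2: [-8, 4, -11, 4, 2]
q=3: [-18, 0, -15, -16, -7]
q=4: [-22, -19, -25, -20, -23]
q=5: [-32, -23, -29, -30, -27]
Optimal cycle mean attained by: cycle 0->2->0, total (-7) + (-7), length 2.
Answer: λ = -7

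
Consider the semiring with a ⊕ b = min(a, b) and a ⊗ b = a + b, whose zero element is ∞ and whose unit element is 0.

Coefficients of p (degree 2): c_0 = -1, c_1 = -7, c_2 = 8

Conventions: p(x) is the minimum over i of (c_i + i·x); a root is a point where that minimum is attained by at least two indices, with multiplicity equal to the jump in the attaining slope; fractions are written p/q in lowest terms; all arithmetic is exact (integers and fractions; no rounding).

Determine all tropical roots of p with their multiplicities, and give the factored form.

hull edge (i=0, c=-1) to (i=1, c=-7): slope -6, span 1
hull edge (i=1, c=-7) to (i=2, c=8): slope 15, span 1
Factored form: p(x) = 8 ⊗ (x ⊕ (-15)) ⊗ (x ⊕ 6)
Answer: roots = -15 (mult 1), 6 (mult 1)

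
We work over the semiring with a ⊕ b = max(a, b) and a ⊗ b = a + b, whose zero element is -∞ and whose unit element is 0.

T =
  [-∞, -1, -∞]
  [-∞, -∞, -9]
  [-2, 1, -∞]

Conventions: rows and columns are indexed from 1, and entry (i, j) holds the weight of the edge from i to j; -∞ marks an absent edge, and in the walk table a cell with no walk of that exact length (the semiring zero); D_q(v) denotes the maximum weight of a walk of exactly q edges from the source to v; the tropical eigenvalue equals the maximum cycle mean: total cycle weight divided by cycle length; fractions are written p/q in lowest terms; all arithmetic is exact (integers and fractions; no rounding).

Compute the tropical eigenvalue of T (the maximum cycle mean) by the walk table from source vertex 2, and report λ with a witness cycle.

q=0: [-∞, 0, -∞]
q=1: [-∞, -∞, -9]
q=2: [-11, -8, -∞]
q=3: [-∞, -12, -17]
Optimal cycle mean attained by: cycle 1->2->3->1, total (-1) + (-9) + (-2), length 3.
Answer: λ = -4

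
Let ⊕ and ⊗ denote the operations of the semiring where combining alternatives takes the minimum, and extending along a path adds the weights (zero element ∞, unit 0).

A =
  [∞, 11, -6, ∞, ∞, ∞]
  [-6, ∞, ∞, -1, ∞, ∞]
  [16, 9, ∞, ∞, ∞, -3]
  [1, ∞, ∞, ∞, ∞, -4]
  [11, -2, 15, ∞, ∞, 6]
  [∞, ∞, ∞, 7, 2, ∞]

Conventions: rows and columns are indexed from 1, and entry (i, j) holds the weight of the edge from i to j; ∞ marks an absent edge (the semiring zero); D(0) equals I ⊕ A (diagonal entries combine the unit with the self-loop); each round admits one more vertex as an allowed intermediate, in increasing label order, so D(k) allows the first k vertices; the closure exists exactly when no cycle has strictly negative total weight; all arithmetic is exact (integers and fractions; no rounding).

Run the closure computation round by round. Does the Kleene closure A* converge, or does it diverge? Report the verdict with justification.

D(0):
  [0, 11, -6, ∞, ∞, ∞]
  [-6, 0, ∞, -1, ∞, ∞]
  [16, 9, 0, ∞, ∞, -3]
  [1, ∞, ∞, 0, ∞, -4]
  [11, -2, 15, ∞, 0, 6]
  [∞, ∞, ∞, 7, 2, 0]
D(1):
  [0, 11, -6, ∞, ∞, ∞]
  [-6, 0, -12, -1, ∞, ∞]
  [16, 9, 0, ∞, ∞, -3]
  [1, 12, -5, 0, ∞, -4]
  [11, -2, 5, ∞, 0, 6]
  [∞, ∞, ∞, 7, 2, 0]
Detection: at round 2, diagonal entry (3, 3) turns strictly negative.
Key observation: the cycle 3->2->1->3 has total weight 9 + (-6) + (-6), which is strictly negative.
Answer: DIVERGES — negative cycle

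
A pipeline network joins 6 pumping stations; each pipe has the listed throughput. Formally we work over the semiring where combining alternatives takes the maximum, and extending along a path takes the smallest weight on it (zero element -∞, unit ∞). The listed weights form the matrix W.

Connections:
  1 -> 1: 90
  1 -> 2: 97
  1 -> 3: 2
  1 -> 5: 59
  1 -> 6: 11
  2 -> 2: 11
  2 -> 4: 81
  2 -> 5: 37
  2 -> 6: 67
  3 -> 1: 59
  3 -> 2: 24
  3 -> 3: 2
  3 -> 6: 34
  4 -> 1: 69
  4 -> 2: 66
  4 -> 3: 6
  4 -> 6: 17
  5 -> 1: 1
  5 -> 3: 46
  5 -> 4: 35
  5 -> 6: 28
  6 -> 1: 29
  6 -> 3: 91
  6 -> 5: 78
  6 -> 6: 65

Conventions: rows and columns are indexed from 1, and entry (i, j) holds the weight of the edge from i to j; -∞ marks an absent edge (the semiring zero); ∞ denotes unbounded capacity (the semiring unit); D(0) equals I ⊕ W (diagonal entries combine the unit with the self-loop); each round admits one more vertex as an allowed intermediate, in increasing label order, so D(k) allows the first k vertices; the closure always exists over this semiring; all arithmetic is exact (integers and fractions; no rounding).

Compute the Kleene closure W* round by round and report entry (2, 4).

D(0):
  [∞, 97, 2, -∞, 59, 11]
  [-∞, ∞, -∞, 81, 37, 67]
  [59, 24, ∞, -∞, -∞, 34]
  [69, 66, 6, ∞, -∞, 17]
  [1, -∞, 46, 35, ∞, 28]
  [29, -∞, 91, -∞, 78, ∞]
D(1):
  [∞, 97, 2, -∞, 59, 11]
  [-∞, ∞, -∞, 81, 37, 67]
  [59, 59, ∞, -∞, 59, 34]
  [69, 69, 6, ∞, 59, 17]
  [1, 1, 46, 35, ∞, 28]
  [29, 29, 91, -∞, 78, ∞]
D(2):
  [∞, 97, 2, 81, 59, 67]
  [-∞, ∞, -∞, 81, 37, 67]
  [59, 59, ∞, 59, 59, 59]
  [69, 69, 6, ∞, 59, 67]
  [1, 1, 46, 35, ∞, 28]
  [29, 29, 91, 29, 78, ∞]
D(3):
  [∞, 97, 2, 81, 59, 67]
  [-∞, ∞, -∞, 81, 37, 67]
  [59, 59, ∞, 59, 59, 59]
  [69, 69, 6, ∞, 59, 67]
  [46, 46, 46, 46, ∞, 46]
  [59, 59, 91, 59, 78, ∞]
D(4):
  [∞, 97, 6, 81, 59, 67]
  [69, ∞, 6, 81, 59, 67]
  [59, 59, ∞, 59, 59, 59]
  [69, 69, 6, ∞, 59, 67]
  [46, 46, 46, 46, ∞, 46]
  [59, 59, 91, 59, 78, ∞]
D(5):
  [∞, 97, 46, 81, 59, 67]
  [69, ∞, 46, 81, 59, 67]
  [59, 59, ∞, 59, 59, 59]
  [69, 69, 46, ∞, 59, 67]
  [46, 46, 46, 46, ∞, 46]
  [59, 59, 91, 59, 78, ∞]
D(6):
  [∞, 97, 67, 81, 67, 67]
  [69, ∞, 67, 81, 67, 67]
  [59, 59, ∞, 59, 59, 59]
  [69, 69, 67, ∞, 67, 67]
  [46, 46, 46, 46, ∞, 46]
  [59, 59, 91, 59, 78, ∞]
Answer: W*[2][4] = 81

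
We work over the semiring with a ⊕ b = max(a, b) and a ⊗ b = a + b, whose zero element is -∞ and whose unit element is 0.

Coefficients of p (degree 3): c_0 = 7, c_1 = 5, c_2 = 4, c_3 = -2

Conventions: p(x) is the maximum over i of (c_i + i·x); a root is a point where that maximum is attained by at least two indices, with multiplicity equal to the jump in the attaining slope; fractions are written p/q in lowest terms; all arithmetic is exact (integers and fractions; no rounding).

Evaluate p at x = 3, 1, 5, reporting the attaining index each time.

p(3) = max(7+0·3=7, 5+1·3=8, 4+2·3=10, -2+3·3=7) = 10 (attained by i=2)
p(1) = max(7+0·1=7, 5+1·1=6, 4+2·1=6, -2+3·1=1) = 7 (attained by i=0)
p(5) = max(7+0·5=7, 5+1·5=10, 4+2·5=14, -2+3·5=13) = 14 (attained by i=2)
Answer: p(3) = 10; p(1) = 7; p(5) = 14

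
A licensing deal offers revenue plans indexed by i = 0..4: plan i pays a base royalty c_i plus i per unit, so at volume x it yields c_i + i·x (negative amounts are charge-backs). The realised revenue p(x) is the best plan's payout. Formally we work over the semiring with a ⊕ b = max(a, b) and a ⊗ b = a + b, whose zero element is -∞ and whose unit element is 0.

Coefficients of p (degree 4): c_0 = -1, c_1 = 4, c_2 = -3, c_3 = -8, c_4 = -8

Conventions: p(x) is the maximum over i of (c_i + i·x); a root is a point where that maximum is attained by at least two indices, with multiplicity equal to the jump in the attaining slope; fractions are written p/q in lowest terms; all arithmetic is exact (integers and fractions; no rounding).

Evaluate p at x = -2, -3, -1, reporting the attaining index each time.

p(-2) = max(-1+0·(-2)=-1, 4+1·(-2)=2, -3+2·(-2)=-7, -8+3·(-2)=-14, -8+4·(-2)=-16) = 2 (attained by i=1)
p(-3) = max(-1+0·(-3)=-1, 4+1·(-3)=1, -3+2·(-3)=-9, -8+3·(-3)=-17, -8+4·(-3)=-20) = 1 (attained by i=1)
p(-1) = max(-1+0·(-1)=-1, 4+1·(-1)=3, -3+2·(-1)=-5, -8+3·(-1)=-11, -8+4·(-1)=-12) = 3 (attained by i=1)
Answer: p(-2) = 2; p(-3) = 1; p(-1) = 3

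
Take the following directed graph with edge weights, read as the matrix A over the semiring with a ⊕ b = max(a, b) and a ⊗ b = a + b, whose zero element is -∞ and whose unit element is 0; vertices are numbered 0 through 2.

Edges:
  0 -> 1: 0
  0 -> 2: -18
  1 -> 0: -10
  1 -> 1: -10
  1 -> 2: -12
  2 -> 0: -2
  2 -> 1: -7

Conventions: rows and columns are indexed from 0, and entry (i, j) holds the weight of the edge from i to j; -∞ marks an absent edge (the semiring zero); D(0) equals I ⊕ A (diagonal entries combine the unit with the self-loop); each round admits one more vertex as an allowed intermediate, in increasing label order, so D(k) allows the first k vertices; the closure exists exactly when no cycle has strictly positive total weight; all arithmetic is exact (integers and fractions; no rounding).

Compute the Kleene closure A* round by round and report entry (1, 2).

D(0):
  [0, 0, -18]
  [-10, 0, -12]
  [-2, -7, 0]
D(1):
  [0, 0, -18]
  [-10, 0, -12]
  [-2, -2, 0]
D(2):
  [0, 0, -12]
  [-10, 0, -12]
  [-2, -2, 0]
D(3):
  [0, 0, -12]
  [-10, 0, -12]
  [-2, -2, 0]
Answer: A*[1][2] = -12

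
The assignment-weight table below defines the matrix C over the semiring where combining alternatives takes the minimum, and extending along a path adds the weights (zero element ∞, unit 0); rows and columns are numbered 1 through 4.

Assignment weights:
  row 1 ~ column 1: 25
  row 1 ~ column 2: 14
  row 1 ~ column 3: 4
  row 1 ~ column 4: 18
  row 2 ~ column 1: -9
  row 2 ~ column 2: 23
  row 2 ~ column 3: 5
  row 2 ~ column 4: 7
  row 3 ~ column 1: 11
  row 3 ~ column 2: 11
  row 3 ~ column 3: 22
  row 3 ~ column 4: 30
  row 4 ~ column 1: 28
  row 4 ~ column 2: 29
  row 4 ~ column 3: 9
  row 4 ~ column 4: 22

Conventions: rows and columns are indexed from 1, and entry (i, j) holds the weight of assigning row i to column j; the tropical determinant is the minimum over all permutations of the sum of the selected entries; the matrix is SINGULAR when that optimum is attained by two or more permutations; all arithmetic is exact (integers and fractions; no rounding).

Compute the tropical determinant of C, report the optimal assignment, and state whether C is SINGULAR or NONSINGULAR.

σ = (1, 2, 3, 4): 25 + 23 + 22 + 22 = 92
σ = (1, 2, 4, 3): 25 + 23 + 30 + 9 = 87
σ = (1, 3, 2, 4): 25 + 5 + 11 + 22 = 63
σ = (1, 3, 4, 2): 25 + 5 + 30 + 29 = 89
σ = (1, 4, 2, 3): 25 + 7 + 11 + 9 = 52
σ = (1, 4, 3, 2): 25 + 7 + 22 + 29 = 83
σ = (2, 1, 3, 4): 14 + (-9) + 22 + 22 = 49
σ = (2, 1, 4, 3): 14 + (-9) + 30 + 9 = 44
σ = (2, 3, 1, 4): 14 + 5 + 11 + 22 = 52
σ = (2, 3, 4, 1): 14 + 5 + 30 + 28 = 77
σ = (2, 4, 1, 3): 14 + 7 + 11 + 9 = 41
σ = (2, 4, 3, 1): 14 + 7 + 22 + 28 = 71
σ = (3, 1, 2, 4): 4 + (-9) + 11 + 22 = 28
σ = (3, 1, 4, 2): 4 + (-9) + 30 + 29 = 54
σ = (3, 2, 1, 4): 4 + 23 + 11 + 22 = 60
σ = (3, 2, 4, 1): 4 + 23 + 30 + 28 = 85
σ = (3, 4, 1, 2): 4 + 7 + 11 + 29 = 51
σ = (3, 4, 2, 1): 4 + 7 + 11 + 28 = 50
σ = (4, 1, 2, 3): 18 + (-9) + 11 + 9 = 29
σ = (4, 1, 3, 2): 18 + (-9) + 22 + 29 = 60
σ = (4, 2, 1, 3): 18 + 23 + 11 + 9 = 61
σ = (4, 2, 3, 1): 18 + 23 + 22 + 28 = 91
σ = (4, 3, 1, 2): 18 + 5 + 11 + 29 = 63
σ = (4, 3, 2, 1): 18 + 5 + 11 + 28 = 62
Optimal value attained by: σ = (3, 1, 2, 4).
Answer: det⊕(C) = 28; verdict: NONSINGULAR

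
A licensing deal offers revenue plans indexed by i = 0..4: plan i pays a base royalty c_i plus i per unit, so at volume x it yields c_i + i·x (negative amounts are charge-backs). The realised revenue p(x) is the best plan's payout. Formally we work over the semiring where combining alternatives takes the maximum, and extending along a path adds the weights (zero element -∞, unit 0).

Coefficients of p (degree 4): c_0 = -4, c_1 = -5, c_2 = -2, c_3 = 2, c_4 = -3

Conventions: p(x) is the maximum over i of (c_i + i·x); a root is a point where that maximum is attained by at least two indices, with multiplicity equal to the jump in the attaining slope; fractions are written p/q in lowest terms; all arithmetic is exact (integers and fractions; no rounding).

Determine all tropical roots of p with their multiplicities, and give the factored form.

hull edge (i=0, c=-4) to (i=3, c=2): slope 2, span 3
hull edge (i=3, c=2) to (i=4, c=-3): slope -5, span 1
Factored form: p(x) = -3 ⊗ (x ⊕ (-2)) ⊗ (x ⊕ (-2)) ⊗ (x ⊕ (-2)) ⊗ (x ⊕ 5)
Answer: roots = -2 (mult 3), 5 (mult 1)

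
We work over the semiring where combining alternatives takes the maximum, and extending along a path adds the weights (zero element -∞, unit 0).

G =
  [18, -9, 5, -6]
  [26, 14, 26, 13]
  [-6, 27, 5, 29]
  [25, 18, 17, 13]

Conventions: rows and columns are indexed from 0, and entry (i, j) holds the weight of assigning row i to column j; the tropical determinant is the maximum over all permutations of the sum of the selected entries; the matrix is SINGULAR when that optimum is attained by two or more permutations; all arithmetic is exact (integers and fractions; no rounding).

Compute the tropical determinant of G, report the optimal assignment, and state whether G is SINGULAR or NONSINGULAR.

σ = (0, 1, 2, 3): 18 + 14 + 5 + 13 = 50
σ = (0, 1, 3, 2): 18 + 14 + 29 + 17 = 78
σ = (0, 2, 1, 3): 18 + 26 + 27 + 13 = 84
σ = (0, 2, 3, 1): 18 + 26 + 29 + 18 = 91
σ = (0, 3, 1, 2): 18 + 13 + 27 + 17 = 75
σ = (0, 3, 2, 1): 18 + 13 + 5 + 18 = 54
σ = (1, 0, 2, 3): (-9) + 26 + 5 + 13 = 35
σ = (1, 0, 3, 2): (-9) + 26 + 29 + 17 = 63
σ = (1, 2, 0, 3): (-9) + 26 + (-6) + 13 = 24
σ = (1, 2, 3, 0): (-9) + 26 + 29 + 25 = 71
σ = (1, 3, 0, 2): (-9) + 13 + (-6) + 17 = 15
σ = (1, 3, 2, 0): (-9) + 13 + 5 + 25 = 34
σ = (2, 0, 1, 3): 5 + 26 + 27 + 13 = 71
σ = (2, 0, 3, 1): 5 + 26 + 29 + 18 = 78
σ = (2, 1, 0, 3): 5 + 14 + (-6) + 13 = 26
σ = (2, 1, 3, 0): 5 + 14 + 29 + 25 = 73
σ = (2, 3, 0, 1): 5 + 13 + (-6) + 18 = 30
σ = (2, 3, 1, 0): 5 + 13 + 27 + 25 = 70
σ = (3, 0, 1, 2): (-6) + 26 + 27 + 17 = 64
σ = (3, 0, 2, 1): (-6) + 26 + 5 + 18 = 43
σ = (3, 1, 0, 2): (-6) + 14 + (-6) + 17 = 19
σ = (3, 1, 2, 0): (-6) + 14 + 5 + 25 = 38
σ = (3, 2, 0, 1): (-6) + 26 + (-6) + 18 = 32
σ = (3, 2, 1, 0): (-6) + 26 + 27 + 25 = 72
Optimal value attained by: σ = (0, 2, 3, 1).
Answer: det⊕(G) = 91; verdict: NONSINGULAR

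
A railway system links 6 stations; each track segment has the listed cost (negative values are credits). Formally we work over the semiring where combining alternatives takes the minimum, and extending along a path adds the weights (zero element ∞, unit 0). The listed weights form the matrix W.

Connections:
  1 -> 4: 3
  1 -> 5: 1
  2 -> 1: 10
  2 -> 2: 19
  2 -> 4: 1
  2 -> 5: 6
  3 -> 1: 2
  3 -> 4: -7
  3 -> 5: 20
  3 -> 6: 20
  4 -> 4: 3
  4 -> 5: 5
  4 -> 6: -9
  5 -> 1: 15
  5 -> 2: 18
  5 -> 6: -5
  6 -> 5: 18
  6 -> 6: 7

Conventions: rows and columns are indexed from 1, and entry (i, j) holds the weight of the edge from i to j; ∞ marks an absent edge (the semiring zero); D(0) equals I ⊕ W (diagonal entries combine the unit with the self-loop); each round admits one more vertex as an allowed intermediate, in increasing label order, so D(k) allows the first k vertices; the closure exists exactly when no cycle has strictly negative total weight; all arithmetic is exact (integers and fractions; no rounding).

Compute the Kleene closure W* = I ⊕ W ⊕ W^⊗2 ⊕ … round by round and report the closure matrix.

D(0):
  [0, ∞, ∞, 3, 1, ∞]
  [10, 0, ∞, 1, 6, ∞]
  [2, ∞, 0, -7, 20, 20]
  [∞, ∞, ∞, 0, 5, -9]
  [15, 18, ∞, ∞, 0, -5]
  [∞, ∞, ∞, ∞, 18, 0]
D(1):
  [0, ∞, ∞, 3, 1, ∞]
  [10, 0, ∞, 1, 6, ∞]
  [2, ∞, 0, -7, 3, 20]
  [∞, ∞, ∞, 0, 5, -9]
  [15, 18, ∞, 18, 0, -5]
  [∞, ∞, ∞, ∞, 18, 0]
D(2):
  [0, ∞, ∞, 3, 1, ∞]
  [10, 0, ∞, 1, 6, ∞]
  [2, ∞, 0, -7, 3, 20]
  [∞, ∞, ∞, 0, 5, -9]
  [15, 18, ∞, 18, 0, -5]
  [∞, ∞, ∞, ∞, 18, 0]
D(3):
  [0, ∞, ∞, 3, 1, ∞]
  [10, 0, ∞, 1, 6, ∞]
  [2, ∞, 0, -7, 3, 20]
  [∞, ∞, ∞, 0, 5, -9]
  [15, 18, ∞, 18, 0, -5]
  [∞, ∞, ∞, ∞, 18, 0]
D(4):
  [0, ∞, ∞, 3, 1, -6]
  [10, 0, ∞, 1, 6, -8]
  [2, ∞, 0, -7, -2, -16]
  [∞, ∞, ∞, 0, 5, -9]
  [15, 18, ∞, 18, 0, -5]
  [∞, ∞, ∞, ∞, 18, 0]
D(5):
  [0, 19, ∞, 3, 1, -6]
  [10, 0, ∞, 1, 6, -8]
  [2, 16, 0, -7, -2, -16]
  [20, 23, ∞, 0, 5, -9]
  [15, 18, ∞, 18, 0, -5]
  [33, 36, ∞, 36, 18, 0]
D(6):
  [0, 19, ∞, 3, 1, -6]
  [10, 0, ∞, 1, 6, -8]
  [2, 16, 0, -7, -2, -16]
  [20, 23, ∞, 0, 5, -9]
  [15, 18, ∞, 18, 0, -5]
  [33, 36, ∞, 36, 18, 0]
Answer: W* = [[0, 19, ∞, 3, 1, -6], [10, 0, ∞, 1, 6, -8], [2, 16, 0, -7, -2, -16], [20, 23, ∞, 0, 5, -9], [15, 18, ∞, 18, 0, -5], [33, 36, ∞, 36, 18, 0]]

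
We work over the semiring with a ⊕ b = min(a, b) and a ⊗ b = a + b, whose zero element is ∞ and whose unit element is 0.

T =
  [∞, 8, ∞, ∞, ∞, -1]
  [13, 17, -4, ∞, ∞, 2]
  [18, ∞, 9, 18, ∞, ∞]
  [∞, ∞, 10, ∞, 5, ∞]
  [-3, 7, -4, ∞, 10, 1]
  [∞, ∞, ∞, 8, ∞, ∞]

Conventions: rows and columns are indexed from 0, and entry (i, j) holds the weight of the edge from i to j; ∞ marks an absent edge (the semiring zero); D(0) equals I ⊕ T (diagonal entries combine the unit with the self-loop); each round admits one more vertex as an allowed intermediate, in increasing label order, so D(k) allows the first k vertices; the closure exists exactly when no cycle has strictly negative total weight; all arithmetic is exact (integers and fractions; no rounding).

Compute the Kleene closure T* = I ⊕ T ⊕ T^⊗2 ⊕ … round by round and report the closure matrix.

D(0):
  [0, 8, ∞, ∞, ∞, -1]
  [13, 0, -4, ∞, ∞, 2]
  [18, ∞, 0, 18, ∞, ∞]
  [∞, ∞, 10, 0, 5, ∞]
  [-3, 7, -4, ∞, 0, 1]
  [∞, ∞, ∞, 8, ∞, 0]
D(1):
  [0, 8, ∞, ∞, ∞, -1]
  [13, 0, -4, ∞, ∞, 2]
  [18, 26, 0, 18, ∞, 17]
  [∞, ∞, 10, 0, 5, ∞]
  [-3, 5, -4, ∞, 0, -4]
  [∞, ∞, ∞, 8, ∞, 0]
D(2):
  [0, 8, 4, ∞, ∞, -1]
  [13, 0, -4, ∞, ∞, 2]
  [18, 26, 0, 18, ∞, 17]
  [∞, ∞, 10, 0, 5, ∞]
  [-3, 5, -4, ∞, 0, -4]
  [∞, ∞, ∞, 8, ∞, 0]
D(3):
  [0, 8, 4, 22, ∞, -1]
  [13, 0, -4, 14, ∞, 2]
  [18, 26, 0, 18, ∞, 17]
  [28, 36, 10, 0, 5, 27]
  [-3, 5, -4, 14, 0, -4]
  [∞, ∞, ∞, 8, ∞, 0]
D(4):
  [0, 8, 4, 22, 27, -1]
  [13, 0, -4, 14, 19, 2]
  [18, 26, 0, 18, 23, 17]
  [28, 36, 10, 0, 5, 27]
  [-3, 5, -4, 14, 0, -4]
  [36, 44, 18, 8, 13, 0]
D(5):
  [0, 8, 4, 22, 27, -1]
  [13, 0, -4, 14, 19, 2]
  [18, 26, 0, 18, 23, 17]
  [2, 10, 1, 0, 5, 1]
  [-3, 5, -4, 14, 0, -4]
  [10, 18, 9, 8, 13, 0]
D(6):
  [0, 8, 4, 7, 12, -1]
  [12, 0, -4, 10, 15, 2]
  [18, 26, 0, 18, 23, 17]
  [2, 10, 1, 0, 5, 1]
  [-3, 5, -4, 4, 0, -4]
  [10, 18, 9, 8, 13, 0]
Answer: T* = [[0, 8, 4, 7, 12, -1], [12, 0, -4, 10, 15, 2], [18, 26, 0, 18, 23, 17], [2, 10, 1, 0, 5, 1], [-3, 5, -4, 4, 0, -4], [10, 18, 9, 8, 13, 0]]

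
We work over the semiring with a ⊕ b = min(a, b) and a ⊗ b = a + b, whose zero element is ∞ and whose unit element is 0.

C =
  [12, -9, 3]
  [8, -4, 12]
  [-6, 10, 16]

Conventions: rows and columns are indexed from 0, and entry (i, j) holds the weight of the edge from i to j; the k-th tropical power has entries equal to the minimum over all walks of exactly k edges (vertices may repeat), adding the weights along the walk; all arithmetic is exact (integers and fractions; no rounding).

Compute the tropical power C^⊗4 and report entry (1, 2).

C^⊗2:
  [-3, -13, 3]
  [4, -8, 8]
  [6, -15, -3]
C^⊗3:
  [-5, -17, -1]
  [0, -12, 4]
  [-9, -19, -3]
C^⊗4:
  [-9, -21, -5]
  [-4, -16, 0]
  [-11, -23, -7]
Key observation: the optimum is the walk 1->1->1->1->2, with weight (-4) + (-4) + (-4) + 12 = 0.
Optimal value attained by: walk 1->1->1->1->2.
Answer: (C^⊗4)[1][2] = 0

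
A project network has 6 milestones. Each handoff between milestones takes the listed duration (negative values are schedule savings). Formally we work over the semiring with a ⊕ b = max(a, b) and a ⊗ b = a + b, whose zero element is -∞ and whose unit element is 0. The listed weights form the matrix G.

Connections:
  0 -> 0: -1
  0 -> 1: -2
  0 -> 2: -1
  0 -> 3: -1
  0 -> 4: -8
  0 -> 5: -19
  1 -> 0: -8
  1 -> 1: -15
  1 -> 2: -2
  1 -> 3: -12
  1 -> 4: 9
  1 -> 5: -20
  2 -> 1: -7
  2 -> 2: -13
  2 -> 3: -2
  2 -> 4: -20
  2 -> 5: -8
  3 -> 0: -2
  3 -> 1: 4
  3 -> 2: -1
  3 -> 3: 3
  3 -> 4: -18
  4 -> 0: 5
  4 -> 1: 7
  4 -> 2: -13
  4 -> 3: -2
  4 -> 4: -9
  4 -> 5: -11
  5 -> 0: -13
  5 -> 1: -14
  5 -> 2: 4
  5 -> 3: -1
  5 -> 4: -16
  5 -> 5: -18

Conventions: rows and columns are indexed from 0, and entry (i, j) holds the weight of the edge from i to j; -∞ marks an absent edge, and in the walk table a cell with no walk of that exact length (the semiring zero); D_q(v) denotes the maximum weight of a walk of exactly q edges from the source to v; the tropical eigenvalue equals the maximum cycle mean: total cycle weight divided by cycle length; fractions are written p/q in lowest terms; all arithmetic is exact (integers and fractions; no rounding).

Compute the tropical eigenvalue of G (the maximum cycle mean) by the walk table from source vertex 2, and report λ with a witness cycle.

q=0: [-∞, -∞, 0, -∞, -∞, -∞]
q=1: [-∞, -7, -13, -2, -20, -8]
q=2: [-4, 2, -3, 1, 2, -21]
q=3: [7, 9, 0, 4, 11, -9]
q=4: [16, 18, 7, 9, 18, 0]
q=5: [23, 25, 16, 16, 27, 7]
q=6: [32, 34, 23, 25, 34, 16]
Optimal cycle mean attained by: cycle 1->4->1, total 9 + 7, length 2.
Answer: λ = 8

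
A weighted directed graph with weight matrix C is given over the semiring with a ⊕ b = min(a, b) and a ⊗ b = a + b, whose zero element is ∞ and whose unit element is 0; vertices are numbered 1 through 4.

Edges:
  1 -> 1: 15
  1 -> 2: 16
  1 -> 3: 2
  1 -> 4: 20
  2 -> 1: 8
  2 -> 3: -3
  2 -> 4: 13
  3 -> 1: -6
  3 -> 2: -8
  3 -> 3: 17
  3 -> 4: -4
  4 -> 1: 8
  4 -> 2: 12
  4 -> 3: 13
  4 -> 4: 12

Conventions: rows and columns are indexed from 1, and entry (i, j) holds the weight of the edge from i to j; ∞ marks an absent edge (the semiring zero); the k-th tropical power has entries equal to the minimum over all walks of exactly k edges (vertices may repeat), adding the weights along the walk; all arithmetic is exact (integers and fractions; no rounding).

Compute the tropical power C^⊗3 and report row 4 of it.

C^⊗2:
  [-4, -6, 13, -2]
  [-9, -11, 10, -7]
  [0, 8, -11, 5]
  [7, 5, 9, 9]
C^⊗3:
  [2, 5, -9, 7]
  [-3, 2, -14, 2]
  [-17, -19, 2, -15]
  [3, 1, 2, 5]
Answer: row 4 of C^⊗3 = [3, 1, 2, 5]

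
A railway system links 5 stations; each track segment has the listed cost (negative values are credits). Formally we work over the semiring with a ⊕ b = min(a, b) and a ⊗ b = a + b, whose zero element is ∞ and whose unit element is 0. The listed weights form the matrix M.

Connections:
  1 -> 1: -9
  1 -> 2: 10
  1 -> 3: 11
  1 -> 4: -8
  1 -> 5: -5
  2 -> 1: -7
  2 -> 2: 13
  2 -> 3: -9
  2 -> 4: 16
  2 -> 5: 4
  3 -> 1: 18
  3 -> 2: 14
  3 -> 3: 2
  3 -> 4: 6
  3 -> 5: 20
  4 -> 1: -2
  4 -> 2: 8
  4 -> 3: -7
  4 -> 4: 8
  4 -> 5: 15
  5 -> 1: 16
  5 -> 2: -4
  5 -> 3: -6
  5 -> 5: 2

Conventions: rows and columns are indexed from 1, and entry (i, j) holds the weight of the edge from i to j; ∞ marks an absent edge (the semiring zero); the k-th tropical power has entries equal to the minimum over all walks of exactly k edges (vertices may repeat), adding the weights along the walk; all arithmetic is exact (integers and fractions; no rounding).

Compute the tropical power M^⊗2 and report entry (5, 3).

M^⊗2:
  [-18, -9, -15, -17, -14]
  [-16, 0, -7, -15, -12]
  [4, 14, -1, 8, 13]
  [-11, 7, -5, -10, -7]
  [-11, -2, -13, 0, 0]
Key observation: the optimum is the walk 5->2->3, with weight (-4) + (-9) = -13.
Optimal value attained by: walk 5->2->3.
Answer: (M^⊗2)[5][3] = -13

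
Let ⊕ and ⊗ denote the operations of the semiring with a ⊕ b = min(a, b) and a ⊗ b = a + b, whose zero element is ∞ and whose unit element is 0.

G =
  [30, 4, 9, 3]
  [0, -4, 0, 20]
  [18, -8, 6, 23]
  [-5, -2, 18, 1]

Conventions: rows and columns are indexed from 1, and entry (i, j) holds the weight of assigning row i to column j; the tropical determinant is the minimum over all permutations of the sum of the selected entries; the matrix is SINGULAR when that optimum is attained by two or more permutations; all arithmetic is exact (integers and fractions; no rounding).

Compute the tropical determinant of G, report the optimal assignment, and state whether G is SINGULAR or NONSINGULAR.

σ = (1, 2, 3, 4): 30 + (-4) + 6 + 1 = 33
σ = (1, 2, 4, 3): 30 + (-4) + 23 + 18 = 67
σ = (1, 3, 2, 4): 30 + 0 + (-8) + 1 = 23
σ = (1, 3, 4, 2): 30 + 0 + 23 + (-2) = 51
σ = (1, 4, 2, 3): 30 + 20 + (-8) + 18 = 60
σ = (1, 4, 3, 2): 30 + 20 + 6 + (-2) = 54
σ = (2, 1, 3, 4): 4 + 0 + 6 + 1 = 11
σ = (2, 1, 4, 3): 4 + 0 + 23 + 18 = 45
σ = (2, 3, 1, 4): 4 + 0 + 18 + 1 = 23
σ = (2, 3, 4, 1): 4 + 0 + 23 + (-5) = 22
σ = (2, 4, 1, 3): 4 + 20 + 18 + 18 = 60
σ = (2, 4, 3, 1): 4 + 20 + 6 + (-5) = 25
σ = (3, 1, 2, 4): 9 + 0 + (-8) + 1 = 2
σ = (3, 1, 4, 2): 9 + 0 + 23 + (-2) = 30
σ = (3, 2, 1, 4): 9 + (-4) + 18 + 1 = 24
σ = (3, 2, 4, 1): 9 + (-4) + 23 + (-5) = 23
σ = (3, 4, 1, 2): 9 + 20 + 18 + (-2) = 45
σ = (3, 4, 2, 1): 9 + 20 + (-8) + (-5) = 16
σ = (4, 1, 2, 3): 3 + 0 + (-8) + 18 = 13
σ = (4, 1, 3, 2): 3 + 0 + 6 + (-2) = 7
σ = (4, 2, 1, 3): 3 + (-4) + 18 + 18 = 35
σ = (4, 2, 3, 1): 3 + (-4) + 6 + (-5) = 0
σ = (4, 3, 1, 2): 3 + 0 + 18 + (-2) = 19
σ = (4, 3, 2, 1): 3 + 0 + (-8) + (-5) = -10
Optimal value attained by: σ = (4, 3, 2, 1).
Answer: det⊕(G) = -10; verdict: NONSINGULAR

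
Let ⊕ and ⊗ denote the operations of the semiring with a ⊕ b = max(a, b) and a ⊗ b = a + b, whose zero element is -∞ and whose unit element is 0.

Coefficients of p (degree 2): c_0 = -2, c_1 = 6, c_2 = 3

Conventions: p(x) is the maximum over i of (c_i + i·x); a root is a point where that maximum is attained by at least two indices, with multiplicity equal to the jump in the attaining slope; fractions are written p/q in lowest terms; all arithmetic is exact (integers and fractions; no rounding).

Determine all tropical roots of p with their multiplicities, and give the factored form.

hull edge (i=0, c=-2) to (i=1, c=6): slope 8, span 1
hull edge (i=1, c=6) to (i=2, c=3): slope -3, span 1
Factored form: p(x) = 3 ⊗ (x ⊕ (-8)) ⊗ (x ⊕ 3)
Answer: roots = -8 (mult 1), 3 (mult 1)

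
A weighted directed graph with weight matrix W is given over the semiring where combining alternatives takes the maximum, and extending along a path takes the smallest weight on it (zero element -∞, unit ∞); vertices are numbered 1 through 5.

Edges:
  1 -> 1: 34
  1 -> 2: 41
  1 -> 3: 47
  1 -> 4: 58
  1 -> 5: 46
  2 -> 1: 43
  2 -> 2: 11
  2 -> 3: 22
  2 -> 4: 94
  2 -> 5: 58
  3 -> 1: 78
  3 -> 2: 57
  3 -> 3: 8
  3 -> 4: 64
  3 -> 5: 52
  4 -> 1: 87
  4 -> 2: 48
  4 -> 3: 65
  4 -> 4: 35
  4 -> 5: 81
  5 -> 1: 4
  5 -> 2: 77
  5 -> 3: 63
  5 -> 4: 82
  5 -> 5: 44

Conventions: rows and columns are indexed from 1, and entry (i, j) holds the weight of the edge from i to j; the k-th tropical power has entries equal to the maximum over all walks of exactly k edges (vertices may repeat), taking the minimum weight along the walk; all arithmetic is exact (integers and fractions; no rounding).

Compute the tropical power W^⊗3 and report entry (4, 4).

W^⊗2:
  [58, 48, 58, 47, 58]
  [87, 58, 65, 58, 81]
  [64, 52, 64, 58, 64]
  [65, 77, 63, 81, 52]
  [82, 57, 65, 77, 81]
W^⊗3:
  [58, 58, 58, 58, 52]
  [65, 77, 63, 81, 58]
  [64, 64, 63, 64, 58]
  [81, 57, 65, 77, 81]
  [77, 77, 65, 81, 77]
Key observation: the optimum is the walk 4->5->2->4, with weight 81 min 77 min 94 = 77.
Optimal value attained by: walk 4->5->2->4.
Answer: (W^⊗3)[4][4] = 77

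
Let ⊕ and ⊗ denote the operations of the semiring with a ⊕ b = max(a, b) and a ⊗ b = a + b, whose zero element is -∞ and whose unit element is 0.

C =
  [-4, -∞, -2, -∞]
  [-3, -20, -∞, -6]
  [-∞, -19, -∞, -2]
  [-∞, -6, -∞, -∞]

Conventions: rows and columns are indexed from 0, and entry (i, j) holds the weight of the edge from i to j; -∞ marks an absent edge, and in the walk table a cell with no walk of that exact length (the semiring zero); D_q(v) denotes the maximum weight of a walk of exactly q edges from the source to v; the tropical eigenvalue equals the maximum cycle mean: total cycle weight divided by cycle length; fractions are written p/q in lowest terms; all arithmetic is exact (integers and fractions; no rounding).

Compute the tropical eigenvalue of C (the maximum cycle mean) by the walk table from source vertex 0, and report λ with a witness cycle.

q=0: [0, -∞, -∞, -∞]
q=1: [-4, -∞, -2, -∞]
q=2: [-8, -21, -6, -4]
q=3: [-12, -10, -10, -8]
q=4: [-13, -14, -14, -12]
Optimal cycle mean attained by: cycle 0->2->3->1->0, total (-2) + (-2) + (-6) + (-3), length 4.
Answer: λ = -13/4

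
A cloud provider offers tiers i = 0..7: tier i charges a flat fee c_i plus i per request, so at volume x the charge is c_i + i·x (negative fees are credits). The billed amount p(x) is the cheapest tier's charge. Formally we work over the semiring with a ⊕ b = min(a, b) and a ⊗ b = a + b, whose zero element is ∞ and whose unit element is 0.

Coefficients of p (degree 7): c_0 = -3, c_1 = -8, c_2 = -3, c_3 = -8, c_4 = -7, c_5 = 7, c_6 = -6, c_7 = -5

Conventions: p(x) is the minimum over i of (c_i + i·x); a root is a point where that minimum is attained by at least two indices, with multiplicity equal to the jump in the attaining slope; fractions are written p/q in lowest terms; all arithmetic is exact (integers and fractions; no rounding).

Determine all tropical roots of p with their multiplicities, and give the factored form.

hull edge (i=0, c=-3) to (i=1, c=-8): slope -5, span 1
hull edge (i=1, c=-8) to (i=3, c=-8): slope 0, span 2
hull edge (i=3, c=-8) to (i=6, c=-6): slope 2/3, span 3
hull edge (i=6, c=-6) to (i=7, c=-5): slope 1, span 1
Factored form: p(x) = -5 ⊗ (x ⊕ (-1)) ⊗ (x ⊕ (-2/3)) ⊗ (x ⊕ (-2/3)) ⊗ (x ⊕ (-2/3)) ⊗ (x ⊕ 0) ⊗ (x ⊕ 0) ⊗ (x ⊕ 5)
Answer: roots = -1 (mult 1), -2/3 (mult 3), 0 (mult 2), 5 (mult 1)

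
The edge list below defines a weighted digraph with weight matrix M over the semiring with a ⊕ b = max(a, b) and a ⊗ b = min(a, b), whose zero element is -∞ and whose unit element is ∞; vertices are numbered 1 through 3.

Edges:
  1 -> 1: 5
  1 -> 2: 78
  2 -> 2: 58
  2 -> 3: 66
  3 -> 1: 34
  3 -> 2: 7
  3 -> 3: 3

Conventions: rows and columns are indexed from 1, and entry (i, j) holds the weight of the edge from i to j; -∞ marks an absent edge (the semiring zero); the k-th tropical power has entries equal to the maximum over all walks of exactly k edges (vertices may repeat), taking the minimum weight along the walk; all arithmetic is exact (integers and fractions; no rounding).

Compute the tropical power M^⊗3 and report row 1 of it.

M^⊗2:
  [5, 58, 66]
  [34, 58, 58]
  [5, 34, 7]
M^⊗3:
  [34, 58, 58]
  [34, 58, 58]
  [7, 34, 34]
Answer: row 1 of M^⊗3 = [34, 58, 58]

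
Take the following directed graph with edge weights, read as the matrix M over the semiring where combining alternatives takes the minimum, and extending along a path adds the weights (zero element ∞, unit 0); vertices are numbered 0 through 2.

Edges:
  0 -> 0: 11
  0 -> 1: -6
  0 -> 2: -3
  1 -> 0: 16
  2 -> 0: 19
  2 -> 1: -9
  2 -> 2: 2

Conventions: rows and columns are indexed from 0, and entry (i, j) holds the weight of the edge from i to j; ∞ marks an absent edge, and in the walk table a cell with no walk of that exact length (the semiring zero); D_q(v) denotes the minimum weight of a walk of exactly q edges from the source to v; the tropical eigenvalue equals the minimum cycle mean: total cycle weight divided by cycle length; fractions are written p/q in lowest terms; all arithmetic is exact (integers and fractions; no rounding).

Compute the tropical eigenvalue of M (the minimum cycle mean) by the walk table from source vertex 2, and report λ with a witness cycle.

q=0: [∞, ∞, 0]
q=1: [19, -9, 2]
q=2: [7, -7, 4]
q=3: [9, -5, 4]
Optimal cycle mean attained by: cycle 0->2->1->0, total (-3) + (-9) + 16, length 3.
Answer: λ = 4/3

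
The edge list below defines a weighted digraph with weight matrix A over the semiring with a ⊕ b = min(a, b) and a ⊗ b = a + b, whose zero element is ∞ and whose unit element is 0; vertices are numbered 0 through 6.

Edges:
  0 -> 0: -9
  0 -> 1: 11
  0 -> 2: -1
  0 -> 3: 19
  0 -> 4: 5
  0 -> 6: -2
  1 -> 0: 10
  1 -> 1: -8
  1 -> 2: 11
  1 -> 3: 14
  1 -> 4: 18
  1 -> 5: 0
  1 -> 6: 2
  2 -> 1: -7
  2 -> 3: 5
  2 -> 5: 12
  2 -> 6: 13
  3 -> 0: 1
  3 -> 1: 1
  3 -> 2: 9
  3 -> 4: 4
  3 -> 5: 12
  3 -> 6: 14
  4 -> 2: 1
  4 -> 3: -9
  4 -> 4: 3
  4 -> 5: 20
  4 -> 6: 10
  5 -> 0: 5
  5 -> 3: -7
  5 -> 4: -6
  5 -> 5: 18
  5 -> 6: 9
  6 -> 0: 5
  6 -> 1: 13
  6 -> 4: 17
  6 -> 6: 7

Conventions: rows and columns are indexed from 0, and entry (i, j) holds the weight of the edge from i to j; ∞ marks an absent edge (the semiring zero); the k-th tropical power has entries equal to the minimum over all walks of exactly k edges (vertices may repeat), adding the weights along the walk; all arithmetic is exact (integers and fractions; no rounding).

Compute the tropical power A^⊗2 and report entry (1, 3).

A^⊗2:
  [-18, -8, -10, -4, -4, 11, -11]
  [1, -16, 3, -7, -6, -8, -6]
  [3, -15, 4, 5, 6, -7, -5]
  [-8, -7, 0, -5, 6, 1, -1]
  [-8, -8, 0, -6, -5, 3, 5]
  [-6, -6, -5, -15, -3, 5, 3]
  [-4, 5, 4, 8, 10, 13, 3]
Key observation: the optimum is the walk 1->5->3, with weight 0 + (-7) = -7.
Optimal value attained by: walk 1->5->3.
Answer: (A^⊗2)[1][3] = -7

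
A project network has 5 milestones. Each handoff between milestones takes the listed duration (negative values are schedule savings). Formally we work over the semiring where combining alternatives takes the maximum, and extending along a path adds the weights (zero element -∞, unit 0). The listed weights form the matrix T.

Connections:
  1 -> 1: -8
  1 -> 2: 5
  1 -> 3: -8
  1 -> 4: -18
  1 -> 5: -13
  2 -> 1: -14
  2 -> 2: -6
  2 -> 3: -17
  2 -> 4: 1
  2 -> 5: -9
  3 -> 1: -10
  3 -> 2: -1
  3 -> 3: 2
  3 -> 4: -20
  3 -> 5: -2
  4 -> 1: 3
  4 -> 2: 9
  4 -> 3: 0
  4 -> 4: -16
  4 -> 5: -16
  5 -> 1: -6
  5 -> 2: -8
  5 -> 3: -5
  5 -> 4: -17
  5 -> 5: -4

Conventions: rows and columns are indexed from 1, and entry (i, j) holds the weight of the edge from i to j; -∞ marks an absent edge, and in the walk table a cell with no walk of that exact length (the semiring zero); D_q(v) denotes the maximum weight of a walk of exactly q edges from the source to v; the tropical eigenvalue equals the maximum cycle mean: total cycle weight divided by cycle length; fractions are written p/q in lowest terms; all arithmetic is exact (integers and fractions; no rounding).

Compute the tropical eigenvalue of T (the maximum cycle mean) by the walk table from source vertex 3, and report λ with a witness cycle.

q=0: [-∞, -∞, 0, -∞, -∞]
q=1: [-10, -1, 2, -20, -2]
q=2: [-8, 1, 4, 0, 0]
q=3: [3, 9, 6, 2, 2]
q=4: [5, 11, 8, 10, 4]
q=5: [13, 19, 10, 12, 6]
Optimal cycle mean attained by: cycle 2->4->2, total 1 + 9, length 2.
Answer: λ = 5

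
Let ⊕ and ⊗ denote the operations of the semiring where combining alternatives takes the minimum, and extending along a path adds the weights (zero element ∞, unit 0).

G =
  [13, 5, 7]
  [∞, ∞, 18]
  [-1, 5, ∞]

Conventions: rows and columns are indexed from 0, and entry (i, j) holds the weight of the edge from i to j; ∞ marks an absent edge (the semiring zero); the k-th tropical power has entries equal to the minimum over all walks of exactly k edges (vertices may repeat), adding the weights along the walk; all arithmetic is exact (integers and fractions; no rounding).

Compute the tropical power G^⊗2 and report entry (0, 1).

G^⊗2:
  [6, 12, 20]
  [17, 23, ∞]
  [12, 4, 6]
Key observation: the optimum is the walk 0->2->1, with weight 7 + 5 = 12.
Optimal value attained by: walk 0->2->1.
Answer: (G^⊗2)[0][1] = 12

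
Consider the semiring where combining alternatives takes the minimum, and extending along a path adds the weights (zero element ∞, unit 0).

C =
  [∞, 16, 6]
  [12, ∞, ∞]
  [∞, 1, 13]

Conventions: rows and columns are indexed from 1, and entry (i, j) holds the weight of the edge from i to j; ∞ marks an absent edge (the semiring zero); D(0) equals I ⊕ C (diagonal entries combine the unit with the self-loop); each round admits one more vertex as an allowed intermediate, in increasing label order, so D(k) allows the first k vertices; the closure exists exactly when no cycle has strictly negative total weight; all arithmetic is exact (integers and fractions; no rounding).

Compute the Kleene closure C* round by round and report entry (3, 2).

D(0):
  [0, 16, 6]
  [12, 0, ∞]
  [∞, 1, 0]
D(1):
  [0, 16, 6]
  [12, 0, 18]
  [∞, 1, 0]
D(2):
  [0, 16, 6]
  [12, 0, 18]
  [13, 1, 0]
D(3):
  [0, 7, 6]
  [12, 0, 18]
  [13, 1, 0]
Answer: C*[3][2] = 1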